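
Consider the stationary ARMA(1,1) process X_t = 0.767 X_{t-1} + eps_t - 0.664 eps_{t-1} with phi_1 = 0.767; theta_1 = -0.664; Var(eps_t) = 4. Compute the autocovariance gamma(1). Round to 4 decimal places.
\gamma(1) = 0.4911

Multiply the model equation by X_{t-k} and take expectations. With theta_0 = psi_0 = 1 and psi_j the MA(infinity) weights, this gives
  gamma(k) - sum_i phi_i gamma(k-i) = c_k,
  c_k = sigma^2 * sum_{j=k..q} theta_j psi_{j-k}   (c_k = 0 for k > q),
using gamma(-m) = gamma(m).
psi-weights needed (psi_j = theta_j + sum_i phi_i psi_{j-i}):
  psi_1 = theta_1 + phi_1 = -0.664 + (0.767) = 0.103
Right-hand sides:
  c_0 = sigma^2 (1 + theta_1 psi_1) = 4 * (1 + (-0.664)(0.103)) = 4 * 0.931608 = 3.726432
  c_1 = sigma^2 theta_1 = 4 * (-0.664) = -2.656
  c_2 = 0
Equations for k = 0 and k = 1 (AR order 1):
  gamma(0) = phi_1 gamma(1) + c_0
  gamma(1) = phi_1 gamma(0) + c_1
Substituting the second into the first: gamma(0) (1 - phi_1^2) = c_0 + phi_1 c_1, so
  gamma(0) = (c_0 + phi_1 c_1) / (1 - phi_1^2) = (3.726432 + (0.767)(-2.656)) / (1 - (0.767)^2) = 1.68928 / 0.411711 = 4.103072.
  gamma(1) = phi_1 gamma(0) + c_1 = (0.767)(4.103072) + (-2.656) = 0.491056.
Therefore gamma(1) = 0.4911 (to 4 decimal places).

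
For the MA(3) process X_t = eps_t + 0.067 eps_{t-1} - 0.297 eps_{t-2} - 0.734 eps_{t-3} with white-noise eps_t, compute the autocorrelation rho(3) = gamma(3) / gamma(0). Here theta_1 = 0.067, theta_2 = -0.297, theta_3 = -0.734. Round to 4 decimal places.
\rho(3) = -0.4499

For an MA(q) process with theta_0 = 1, the autocovariance is
  gamma(k) = sigma^2 * sum_{i=0..q-k} theta_i * theta_{i+k},
and rho(k) = gamma(k) / gamma(0). Sigma^2 cancels.
  numerator   = (1)*(-0.734) = -0.734.
  denominator = (1)^2 + (0.067)^2 + (-0.297)^2 + (-0.734)^2 = 1.631454.
  rho(3) = -0.734 / 1.631454 = -0.4499.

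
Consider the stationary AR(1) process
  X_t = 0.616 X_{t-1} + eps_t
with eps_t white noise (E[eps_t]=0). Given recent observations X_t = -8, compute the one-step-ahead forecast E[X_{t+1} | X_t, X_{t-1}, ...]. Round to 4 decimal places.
E[X_{t+1} \mid \mathcal F_t] = -4.9280

For an AR(p) model X_t = c + sum_i phi_i X_{t-i} + eps_t, the
one-step-ahead conditional mean is
  E[X_{t+1} | X_t, ...] = c + sum_i phi_i X_{t+1-i}.
Substitute known values:
  E[X_{t+1} | ...] = (0.616) * (-8)
                   = -4.9280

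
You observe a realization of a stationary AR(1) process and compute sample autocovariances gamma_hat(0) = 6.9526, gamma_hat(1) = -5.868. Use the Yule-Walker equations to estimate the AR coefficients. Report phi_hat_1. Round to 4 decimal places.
\hat\phi_{1} = -0.8440

The Yule-Walker equations for an AR(p) process read, in matrix form,
  Gamma_p phi = r_p,   with   (Gamma_p)_{ij} = gamma(|i - j|),
                       (r_p)_i = gamma(i),   i,j = 1..p.
Substitute the sample gammas (Toeplitz matrix and right-hand side of size 1):
  Gamma_p = [[6.9526]]
  r_p     = [-5.868]
With p = 1 this is the single equation gamma(0) phi_1 = gamma(1):
  phi_hat_1 = gamma(1) / gamma(0) = -5.868 / 6.9526 = -0.8440.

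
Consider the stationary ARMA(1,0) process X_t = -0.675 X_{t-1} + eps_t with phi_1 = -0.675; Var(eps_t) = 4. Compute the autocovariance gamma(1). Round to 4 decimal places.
\gamma(1) = -4.9598

Multiply the model equation by X_{t-k} and take expectations. With theta_0 = psi_0 = 1 and psi_j the MA(infinity) weights, this gives
  gamma(k) - sum_i phi_i gamma(k-i) = c_k,
  c_k = sigma^2 * sum_{j=k..q} theta_j psi_{j-k}   (c_k = 0 for k > q),
using gamma(-m) = gamma(m).
Pure AR (q = 0): c_0 = sigma^2 = 4, c_k = 0 for k >= 1.
Equations for k = 0 and k = 1 (AR order 1):
  gamma(0) = phi_1 gamma(1) + c_0
  gamma(1) = phi_1 gamma(0) + c_1
Substituting the second into the first: gamma(0) (1 - phi_1^2) = c_0 + phi_1 c_1, so
  gamma(0) = c_0 / (1 - phi_1^2) = 4 / (1 - (-0.675)^2) = 4 / 0.544375 = 7.347876.
  gamma(1) = phi_1 gamma(0) = (-0.675)(7.347876) = -4.959816.
Therefore gamma(1) = -4.9598 (to 4 decimal places).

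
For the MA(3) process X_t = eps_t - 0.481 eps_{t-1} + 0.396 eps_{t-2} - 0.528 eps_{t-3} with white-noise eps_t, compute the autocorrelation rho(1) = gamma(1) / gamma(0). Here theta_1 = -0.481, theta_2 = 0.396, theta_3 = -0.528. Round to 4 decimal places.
\rho(1) = -0.5282

For an MA(q) process with theta_0 = 1, the autocovariance is
  gamma(k) = sigma^2 * sum_{i=0..q-k} theta_i * theta_{i+k},
and rho(k) = gamma(k) / gamma(0). Sigma^2 cancels.
  numerator   = (1)*(-0.481) + (-0.481)*(0.396) + (0.396)*(-0.528) = -0.880564.
  denominator = (1)^2 + (-0.481)^2 + (0.396)^2 + (-0.528)^2 = 1.666961.
  rho(1) = -0.880564 / 1.666961 = -0.5282.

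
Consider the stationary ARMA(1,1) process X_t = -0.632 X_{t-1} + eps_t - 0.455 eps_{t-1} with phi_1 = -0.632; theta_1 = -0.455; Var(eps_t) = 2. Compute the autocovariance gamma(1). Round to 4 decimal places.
\gamma(1) = -4.6608

Multiply the model equation by X_{t-k} and take expectations. With theta_0 = psi_0 = 1 and psi_j the MA(infinity) weights, this gives
  gamma(k) - sum_i phi_i gamma(k-i) = c_k,
  c_k = sigma^2 * sum_{j=k..q} theta_j psi_{j-k}   (c_k = 0 for k > q),
using gamma(-m) = gamma(m).
psi-weights needed (psi_j = theta_j + sum_i phi_i psi_{j-i}):
  psi_1 = theta_1 + phi_1 = -0.455 + (-0.632) = -1.087
Right-hand sides:
  c_0 = sigma^2 (1 + theta_1 psi_1) = 2 * (1 + (-0.455)(-1.087)) = 2 * 1.494585 = 2.98917
  c_1 = sigma^2 theta_1 = 2 * (-0.455) = -0.91
  c_2 = 0
Equations for k = 0 and k = 1 (AR order 1):
  gamma(0) = phi_1 gamma(1) + c_0
  gamma(1) = phi_1 gamma(0) + c_1
Substituting the second into the first: gamma(0) (1 - phi_1^2) = c_0 + phi_1 c_1, so
  gamma(0) = (c_0 + phi_1 c_1) / (1 - phi_1^2) = (2.98917 + (-0.632)(-0.91)) / (1 - (-0.632)^2) = 3.56429 / 0.600576 = 5.934786.
  gamma(1) = phi_1 gamma(0) + c_1 = (-0.632)(5.934786) + (-0.91) = -4.660785.
Therefore gamma(1) = -4.6608 (to 4 decimal places).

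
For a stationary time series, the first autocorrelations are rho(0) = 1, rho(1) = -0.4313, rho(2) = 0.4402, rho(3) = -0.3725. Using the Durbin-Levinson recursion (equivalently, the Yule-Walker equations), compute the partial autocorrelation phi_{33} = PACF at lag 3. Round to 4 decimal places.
\phi_{33} = -0.1460

The PACF at lag k is phi_{kk}, the last component of the solution
to the Yule-Walker system G_k phi = r_k where
  (G_k)_{ij} = rho(|i - j|), (r_k)_i = rho(i), i,j = 1..k.
Equivalently, Durbin-Levinson gives phi_{kk} iteratively:
  phi_{11} = rho(1)
  phi_{kk} = [rho(k) - sum_{j=1..k-1} phi_{k-1,j} rho(k-j)]
            / [1 - sum_{j=1..k-1} phi_{k-1,j} rho(j)],
  phi_{k,j} = phi_{k-1,j} - phi_{kk} phi_{k-1,k-j},  j = 1..k-1.
Step k = 1:
  phi_11 = rho(1) = -0.4313.
Step k = 2:
  phi_22 = [rho(2) - phi_11 rho(1)] / [1 - phi_11 rho(1)] = [0.4402 - (-0.4313)(-0.4313)] / [1 - (-0.4313)(-0.4313)]
         = 0.25418031 / 0.81398031 = 0.312268.
  Update: phi_21 = phi_11 - phi_22 phi_11 = -0.4313 - (0.312268)(-0.4313) = -0.296619.
Step k = 3:
  phi_33 = [rho(3) - phi_21 rho(2) - phi_22 rho(1)] / [1 - phi_21 rho(1) - phi_22 rho(2)]
    numerator   = -0.3725 - (-0.296619)(0.4402) - (0.312268)(-0.4313) = -0.10724712
    denominator = 1 - (-0.296619)(-0.4313) - (0.312268)(0.4402) = 0.73460784
  phi_33 = -0.10724712 / 0.73460784 = -0.146.
Therefore phi_{33} = -0.1460.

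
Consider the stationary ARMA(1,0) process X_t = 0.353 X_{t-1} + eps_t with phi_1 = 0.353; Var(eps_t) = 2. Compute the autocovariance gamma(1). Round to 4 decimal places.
\gamma(1) = 0.8065

Multiply the model equation by X_{t-k} and take expectations. With theta_0 = psi_0 = 1 and psi_j the MA(infinity) weights, this gives
  gamma(k) - sum_i phi_i gamma(k-i) = c_k,
  c_k = sigma^2 * sum_{j=k..q} theta_j psi_{j-k}   (c_k = 0 for k > q),
using gamma(-m) = gamma(m).
Pure AR (q = 0): c_0 = sigma^2 = 2, c_k = 0 for k >= 1.
Equations for k = 0 and k = 1 (AR order 1):
  gamma(0) = phi_1 gamma(1) + c_0
  gamma(1) = phi_1 gamma(0) + c_1
Substituting the second into the first: gamma(0) (1 - phi_1^2) = c_0 + phi_1 c_1, so
  gamma(0) = c_0 / (1 - phi_1^2) = 2 / (1 - (0.353)^2) = 2 / 0.875391 = 2.284693.
  gamma(1) = phi_1 gamma(0) = (0.353)(2.284693) = 0.806497.
Therefore gamma(1) = 0.8065 (to 4 decimal places).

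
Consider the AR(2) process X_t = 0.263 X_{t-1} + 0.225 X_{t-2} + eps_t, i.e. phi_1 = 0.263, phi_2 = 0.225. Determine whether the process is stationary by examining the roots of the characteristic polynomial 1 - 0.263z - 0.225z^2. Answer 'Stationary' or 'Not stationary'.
\text{Stationary}

The AR(p) characteristic polynomial is P(z) = 1 - 0.263z - 0.225z^2.
Stationarity requires all roots to lie outside the unit circle, i.e. |z| > 1 for every root.
Set 1 + (-0.263) z + (-0.225) z^2 = 0, i.e. a z^2 + b z + c = 0 with a = -0.225, b = -0.263, c = 1.
Discriminant D = b^2 - 4ac = (-0.263)^2 - 4*(-0.225)*1 = 0.069169 - (-0.9) = 0.969169.
D >= 0, so the roots are real: z = (-b +/- sqrt(D)) / (2a) = (0.263 +/- 0.984464) / (-0.45).
  z_1 = (0.263 + 0.984464) / (-0.45) = -2.7721,   |z_1| = 2.7721.
  z_2 = (0.263 - 0.984464) / (-0.45) = 1.6033,   |z_2| = 1.6033.
Moduli of all roots: 2.7721, 1.6033.
All moduli strictly greater than 1? Yes.
Verdict: Stationary.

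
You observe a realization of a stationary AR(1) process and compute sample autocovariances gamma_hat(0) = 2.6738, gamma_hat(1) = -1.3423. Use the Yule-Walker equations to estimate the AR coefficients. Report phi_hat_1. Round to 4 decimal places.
\hat\phi_{1} = -0.5020

The Yule-Walker equations for an AR(p) process read, in matrix form,
  Gamma_p phi = r_p,   with   (Gamma_p)_{ij} = gamma(|i - j|),
                       (r_p)_i = gamma(i),   i,j = 1..p.
Substitute the sample gammas (Toeplitz matrix and right-hand side of size 1):
  Gamma_p = [[2.6738]]
  r_p     = [-1.3423]
With p = 1 this is the single equation gamma(0) phi_1 = gamma(1):
  phi_hat_1 = gamma(1) / gamma(0) = -1.3423 / 2.6738 = -0.5020.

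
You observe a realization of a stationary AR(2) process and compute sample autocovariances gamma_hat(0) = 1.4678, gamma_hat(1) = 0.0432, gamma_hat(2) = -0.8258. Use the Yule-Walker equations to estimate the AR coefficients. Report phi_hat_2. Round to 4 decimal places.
\hat\phi_{2} = -0.5640

The Yule-Walker equations for an AR(p) process read, in matrix form,
  Gamma_p phi = r_p,   with   (Gamma_p)_{ij} = gamma(|i - j|),
                       (r_p)_i = gamma(i),   i,j = 1..p.
Substitute the sample gammas (Toeplitz matrix and right-hand side of size 2):
  Gamma_p = [[1.4678, 0.0432], [0.0432, 1.4678]]
  r_p     = [0.0432, -0.8258]
Written out:
  1.4678 phi_1 + 0.0432 phi_2 = 0.0432
  0.0432 phi_1 + 1.4678 phi_2 = -0.8258
Solve by Cramer's rule:
  det = gamma(0)^2 - gamma(1)^2 = (1.4678)^2 - (0.0432)^2 = 2.15443684 - 0.00186624 = 2.1525706
  phi_hat_1 = [gamma(1) gamma(0) - gamma(1) gamma(2)] / det = [(0.0432)(1.4678) - (0.0432)(-0.8258)] / 2.1525706 = 0.09908352 / 2.1525706 = 0.046
  phi_hat_2 = [gamma(0) gamma(2) - gamma(1)^2] / det = [(1.4678)(-0.8258) - (0.0432)^2] / 2.1525706 = -1.21397548 / 2.1525706 = -0.564
So phi_hat = [0.0460, -0.5640].
Therefore phi_hat_2 = -0.5640.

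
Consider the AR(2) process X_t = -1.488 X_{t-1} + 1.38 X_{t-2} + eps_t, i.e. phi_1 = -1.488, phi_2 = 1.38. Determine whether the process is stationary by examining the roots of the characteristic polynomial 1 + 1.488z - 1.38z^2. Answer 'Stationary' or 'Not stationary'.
\text{Not stationary}

The AR(p) characteristic polynomial is P(z) = 1 + 1.488z - 1.38z^2.
Stationarity requires all roots to lie outside the unit circle, i.e. |z| > 1 for every root.
Set 1 + (1.488) z + (-1.38) z^2 = 0, i.e. a z^2 + b z + c = 0 with a = -1.38, b = 1.488, c = 1.
Discriminant D = b^2 - 4ac = (1.488)^2 - 4*(-1.38)*1 = 2.214144 - (-5.52) = 7.734144.
D >= 0, so the roots are real: z = (-b +/- sqrt(D)) / (2a) = (-1.488 +/- 2.781033) / (-2.76).
  z_1 = (-1.488 + 2.781033) / (-2.76) = -0.4685,   |z_1| = 0.4685.
  z_2 = (-1.488 - 2.781033) / (-2.76) = 1.5468,   |z_2| = 1.5468.
Moduli of all roots: 0.4685, 1.5468.
All moduli strictly greater than 1? No.
Verdict: Not stationary.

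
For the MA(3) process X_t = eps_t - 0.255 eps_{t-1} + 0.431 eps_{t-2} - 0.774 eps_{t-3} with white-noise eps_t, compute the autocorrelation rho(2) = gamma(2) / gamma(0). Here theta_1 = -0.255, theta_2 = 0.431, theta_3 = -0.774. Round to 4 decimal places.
\rho(2) = 0.3397

For an MA(q) process with theta_0 = 1, the autocovariance is
  gamma(k) = sigma^2 * sum_{i=0..q-k} theta_i * theta_{i+k},
and rho(k) = gamma(k) / gamma(0). Sigma^2 cancels.
  numerator   = (1)*(0.431) + (-0.255)*(-0.774) = 0.62837.
  denominator = (1)^2 + (-0.255)^2 + (0.431)^2 + (-0.774)^2 = 1.849862.
  rho(2) = 0.62837 / 1.849862 = 0.3397.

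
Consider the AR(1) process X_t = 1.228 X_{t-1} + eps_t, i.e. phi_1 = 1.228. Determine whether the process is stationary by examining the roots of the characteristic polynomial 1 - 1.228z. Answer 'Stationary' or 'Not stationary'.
\text{Not stationary}

The AR(p) characteristic polynomial is P(z) = 1 - 1.228z.
Stationarity requires all roots to lie outside the unit circle, i.e. |z| > 1 for every root.
This is linear in z: 1 + (-1.228) z = 0  =>  z = -1/(-1.228) = 0.814332,  |z| = 0.814332.
Moduli of all roots: 0.8143.
All moduli strictly greater than 1? No.
Verdict: Not stationary.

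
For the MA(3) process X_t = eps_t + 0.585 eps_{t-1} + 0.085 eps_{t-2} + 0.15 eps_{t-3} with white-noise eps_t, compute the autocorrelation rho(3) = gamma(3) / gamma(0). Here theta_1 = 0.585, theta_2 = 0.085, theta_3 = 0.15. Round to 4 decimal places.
\rho(3) = 0.1093

For an MA(q) process with theta_0 = 1, the autocovariance is
  gamma(k) = sigma^2 * sum_{i=0..q-k} theta_i * theta_{i+k},
and rho(k) = gamma(k) / gamma(0). Sigma^2 cancels.
  numerator   = (1)*(0.15) = 0.15.
  denominator = (1)^2 + (0.585)^2 + (0.085)^2 + (0.15)^2 = 1.37195.
  rho(3) = 0.15 / 1.37195 = 0.1093.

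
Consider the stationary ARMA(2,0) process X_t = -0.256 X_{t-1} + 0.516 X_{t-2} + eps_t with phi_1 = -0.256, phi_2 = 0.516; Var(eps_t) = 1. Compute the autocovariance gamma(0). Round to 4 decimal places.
\gamma(0) = 1.8923

Multiply the model equation by X_{t-k} and take expectations. With theta_0 = psi_0 = 1 and psi_j the MA(infinity) weights, this gives
  gamma(k) - sum_i phi_i gamma(k-i) = c_k,
  c_k = sigma^2 * sum_{j=k..q} theta_j psi_{j-k}   (c_k = 0 for k > q),
using gamma(-m) = gamma(m).
Pure AR (q = 0): c_0 = sigma^2 = 1, c_k = 0 for k >= 1.
Equations for k = 0, 1, 2 (AR order 2, c_2 = 0):
  (E0) gamma(0) = phi_1 gamma(1) + phi_2 gamma(2) + c_0
  (E1) gamma(1) = phi_1 gamma(0) + phi_2 gamma(1) + c_1
  (E2) gamma(2) = phi_1 gamma(1) + phi_2 gamma(0)
From (E1): gamma(1) = A gamma(0) + B with
  A = phi_1 / (1 - phi_2) = -0.256 / 0.484 = -0.528926,   B = c_1 / (1 - phi_2) = 0 / 0.484 = 0.
Insert (E2) into (E0): gamma(0) (1 - phi_2^2) = phi_1 (1 + phi_2) gamma(1) + c_0.
  phi_1 (1 + phi_2) = (-0.256)(1.516) = -0.388096,   1 - phi_2^2 = 0.733744.
Replace gamma(1) by A gamma(0) + B and collect gamma(0):
  gamma(0) [0.733744 - (-0.388096)(-0.528926)] = c_0 = 1
  gamma(0) * 0.52847 = 1
  gamma(0) = 1 / 0.52847 = 1.892255.
Therefore gamma(0) = 1.8923 (to 4 decimal places).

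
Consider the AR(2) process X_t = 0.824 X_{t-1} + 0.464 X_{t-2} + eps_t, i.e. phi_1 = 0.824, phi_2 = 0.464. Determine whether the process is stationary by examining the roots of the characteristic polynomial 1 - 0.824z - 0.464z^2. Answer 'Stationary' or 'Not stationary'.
\text{Not stationary}

The AR(p) characteristic polynomial is P(z) = 1 - 0.824z - 0.464z^2.
Stationarity requires all roots to lie outside the unit circle, i.e. |z| > 1 for every root.
Set 1 + (-0.824) z + (-0.464) z^2 = 0, i.e. a z^2 + b z + c = 0 with a = -0.464, b = -0.824, c = 1.
Discriminant D = b^2 - 4ac = (-0.824)^2 - 4*(-0.464)*1 = 0.678976 - (-1.856) = 2.534976.
D >= 0, so the roots are real: z = (-b +/- sqrt(D)) / (2a) = (0.824 +/- 1.592161) / (-0.928).
  z_1 = (0.824 + 1.592161) / (-0.928) = -2.6036,   |z_1| = 2.6036.
  z_2 = (0.824 - 1.592161) / (-0.928) = 0.8278,   |z_2| = 0.8278.
Moduli of all roots: 2.6036, 0.8278.
All moduli strictly greater than 1? No.
Verdict: Not stationary.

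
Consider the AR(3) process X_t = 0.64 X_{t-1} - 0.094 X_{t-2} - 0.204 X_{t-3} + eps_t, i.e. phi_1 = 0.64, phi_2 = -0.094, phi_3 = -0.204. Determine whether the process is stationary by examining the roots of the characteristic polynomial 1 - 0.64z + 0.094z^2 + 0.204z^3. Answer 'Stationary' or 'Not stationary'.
\text{Stationary}

The AR(p) characteristic polynomial is P(z) = 1 - 0.64z + 0.094z^2 + 0.204z^3.
Stationarity requires all roots to lie outside the unit circle, i.e. |z| > 1 for every root.
Degree 3: look for a simple real root z0 first, then factor out (1 - z/z0) and solve the remaining quadratic.
Testing z0 = -2.5: P(-2.5) = 1 + (-0.64)(-2.5) + (0.094)(-2.5)^2 + (0.204)(-2.5)^3
  = 1 + (1.6) + (0.5875) + (-3.1875) = 0.  So z_0 = -2.5 is a root, |z_0| = 2.5.
Divide out the factor (1 + 0.4 z) = (1 - z/z0) (since 1/z0 = -0.4):
  P(z) = (1 + 0.4 z)(1 + (-1.04) z + (0.51) z^2)
  [check: z-coef -1.04 - (-0.4) = -0.64; z^2-coef 0.51 - (-0.4)(-1.04) = 0.094; z^3-coef -(-0.4)(0.51) = 0.204.]
Remaining roots from the quadratic factor 1 + (-1.04) z + (0.51) z^2:
  Set 1 + (-1.04) z + (0.51) z^2 = 0, i.e. a z^2 + b z + c = 0 with a = 0.51, b = -1.04, c = 1.
  Discriminant D = b^2 - 4ac = (-1.04)^2 - 4*(0.51)*1 = 1.0816 - (2.04) = -0.9584.
  D < 0, so the roots are the complex-conjugate pair z = (-b +/- i sqrt(-D)) / (2a) = 1.0196 +/- 0.9598i.
  For a conjugate pair |z|^2 = z * conj(z) = (product of roots) = c/a = 1/(0.51) = 1.960784, so |z| = sqrt(1.960784) = 1.4003 for both roots.
Moduli of all roots: 2.5000, 1.4003, 1.4003.
All moduli strictly greater than 1? Yes.
Verdict: Stationary.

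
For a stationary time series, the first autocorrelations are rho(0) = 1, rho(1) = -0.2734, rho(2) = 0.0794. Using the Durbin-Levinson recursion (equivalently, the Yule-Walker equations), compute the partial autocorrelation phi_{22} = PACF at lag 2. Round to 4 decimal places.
\phi_{22} = 0.0050

The PACF at lag k is phi_{kk}, the last component of the solution
to the Yule-Walker system G_k phi = r_k where
  (G_k)_{ij} = rho(|i - j|), (r_k)_i = rho(i), i,j = 1..k.
Equivalently, Durbin-Levinson gives phi_{kk} iteratively:
  phi_{11} = rho(1)
  phi_{kk} = [rho(k) - sum_{j=1..k-1} phi_{k-1,j} rho(k-j)]
            / [1 - sum_{j=1..k-1} phi_{k-1,j} rho(j)],
  phi_{k,j} = phi_{k-1,j} - phi_{kk} phi_{k-1,k-j},  j = 1..k-1.
Step k = 1:
  phi_11 = rho(1) = -0.2734.
Step k = 2:
  phi_22 = [rho(2) - phi_11 rho(1)] / [1 - phi_11 rho(1)] = [0.0794 - (-0.2734)(-0.2734)] / [1 - (-0.2734)(-0.2734)]
         = 0.00465244 / 0.92525244 = 0.005.
Therefore phi_{22} = 0.0050.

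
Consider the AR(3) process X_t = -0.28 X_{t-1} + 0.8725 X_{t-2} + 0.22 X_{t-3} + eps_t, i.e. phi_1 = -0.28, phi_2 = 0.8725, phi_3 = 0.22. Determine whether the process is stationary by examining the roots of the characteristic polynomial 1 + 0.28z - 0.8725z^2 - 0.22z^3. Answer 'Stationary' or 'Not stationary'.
\text{Stationary}

The AR(p) characteristic polynomial is P(z) = 1 + 0.28z - 0.8725z^2 - 0.22z^3.
Stationarity requires all roots to lie outside the unit circle, i.e. |z| > 1 for every root.
Degree 3: look for a simple real root z0 first, then factor out (1 - z/z0) and solve the remaining quadratic.
Testing z0 = -4: P(-4) = 1 + (0.28)(-4) + (-0.8725)(-4)^2 + (-0.22)(-4)^3
  = 1 + (-1.12) + (-13.96) + (14.08) = 0.  So z_0 = -4 is a root, |z_0| = 4.
Divide out the factor (1 + 0.25 z) = (1 - z/z0) (since 1/z0 = -0.25):
  P(z) = (1 + 0.25 z)(1 + (0.03) z + (-0.88) z^2)
  [check: z-coef 0.03 - (-0.25) = 0.28; z^2-coef -0.88 - (-0.25)(0.03) = -0.8725; z^3-coef -(-0.25)(-0.88) = -0.22.]
Remaining roots from the quadratic factor 1 + (0.03) z + (-0.88) z^2:
  Set 1 + (0.03) z + (-0.88) z^2 = 0, i.e. a z^2 + b z + c = 0 with a = -0.88, b = 0.03, c = 1.
  Discriminant D = b^2 - 4ac = (0.03)^2 - 4*(-0.88)*1 = 0.0009 - (-3.52) = 3.5209.
  D >= 0, so the roots are real: z = (-b +/- sqrt(D)) / (2a) = (-0.03 +/- 1.876406) / (-1.76).
    z_1 = (-0.03 + 1.876406) / (-1.76) = -1.0491,   |z_1| = 1.0491.
    z_2 = (-0.03 - 1.876406) / (-1.76) = 1.0832,   |z_2| = 1.0832.
Moduli of all roots: 4.0000, 1.0491, 1.0832.
All moduli strictly greater than 1? Yes.
Verdict: Stationary.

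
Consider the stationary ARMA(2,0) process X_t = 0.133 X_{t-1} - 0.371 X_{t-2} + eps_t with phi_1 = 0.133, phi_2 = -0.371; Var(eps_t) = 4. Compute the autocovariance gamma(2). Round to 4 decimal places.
\gamma(2) = -1.6768

Multiply the model equation by X_{t-k} and take expectations. With theta_0 = psi_0 = 1 and psi_j the MA(infinity) weights, this gives
  gamma(k) - sum_i phi_i gamma(k-i) = c_k,
  c_k = sigma^2 * sum_{j=k..q} theta_j psi_{j-k}   (c_k = 0 for k > q),
using gamma(-m) = gamma(m).
Pure AR (q = 0): c_0 = sigma^2 = 4, c_k = 0 for k >= 1.
Equations for k = 0, 1, 2 (AR order 2, c_2 = 0):
  (E0) gamma(0) = phi_1 gamma(1) + phi_2 gamma(2) + c_0
  (E1) gamma(1) = phi_1 gamma(0) + phi_2 gamma(1) + c_1
  (E2) gamma(2) = phi_1 gamma(1) + phi_2 gamma(0)
From (E1): gamma(1) = A gamma(0) + B with
  A = phi_1 / (1 - phi_2) = 0.133 / 1.371 = 0.097009,   B = c_1 / (1 - phi_2) = 0 / 1.371 = 0.
Insert (E2) into (E0): gamma(0) (1 - phi_2^2) = phi_1 (1 + phi_2) gamma(1) + c_0.
  phi_1 (1 + phi_2) = (0.133)(0.629) = 0.083657,   1 - phi_2^2 = 0.862359.
Replace gamma(1) by A gamma(0) + B and collect gamma(0):
  gamma(0) [0.862359 - (0.083657)(0.097009)] = c_0 = 4
  gamma(0) * 0.854243 = 4
  gamma(0) = 4 / 0.854243 = 4.682506.
  gamma(1) = A gamma(0) = (0.097009)(4.682506) = 0.454247.
  gamma(2) = phi_1 gamma(1) + phi_2 gamma(0) = (0.133)(0.454247) + (-0.371)(4.682506) = -1.676795.
Therefore gamma(2) = -1.6768 (to 4 decimal places).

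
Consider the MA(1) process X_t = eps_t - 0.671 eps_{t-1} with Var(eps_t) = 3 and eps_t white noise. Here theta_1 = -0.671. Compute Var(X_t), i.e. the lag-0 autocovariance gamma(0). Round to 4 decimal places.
\gamma(0) = 4.3507

For an MA(q) process X_t = eps_t + sum_i theta_i eps_{t-i} with
Var(eps_t) = sigma^2, the variance is
  gamma(0) = sigma^2 * (1 + sum_i theta_i^2).
  sum_i theta_i^2 = (-0.671)^2 = 0.450241.
  gamma(0) = 3 * (1 + 0.450241) = 3 * 1.450241 = 4.350723, which rounds to 4.3507.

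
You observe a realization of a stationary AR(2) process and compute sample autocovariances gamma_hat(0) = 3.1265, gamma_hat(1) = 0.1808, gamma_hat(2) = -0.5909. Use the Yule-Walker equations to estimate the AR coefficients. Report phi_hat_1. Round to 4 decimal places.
\hat\phi_{1} = 0.0690

The Yule-Walker equations for an AR(p) process read, in matrix form,
  Gamma_p phi = r_p,   with   (Gamma_p)_{ij} = gamma(|i - j|),
                       (r_p)_i = gamma(i),   i,j = 1..p.
Substitute the sample gammas (Toeplitz matrix and right-hand side of size 2):
  Gamma_p = [[3.1265, 0.1808], [0.1808, 3.1265]]
  r_p     = [0.1808, -0.5909]
Written out:
  3.1265 phi_1 + 0.1808 phi_2 = 0.1808
  0.1808 phi_1 + 3.1265 phi_2 = -0.5909
Solve by Cramer's rule:
  det = gamma(0)^2 - gamma(1)^2 = (3.1265)^2 - (0.1808)^2 = 9.77500225 - 0.03268864 = 9.74231361
  phi_hat_1 = [gamma(1) gamma(0) - gamma(1) gamma(2)] / det = [(0.1808)(3.1265) - (0.1808)(-0.5909)] / 9.74231361 = 0.67210592 / 9.74231361 = 0.069
  phi_hat_2 = [gamma(0) gamma(2) - gamma(1)^2] / det = [(3.1265)(-0.5909) - (0.1808)^2] / 9.74231361 = -1.88013749 / 9.74231361 = -0.193
So phi_hat = [0.0690, -0.1930].
Therefore phi_hat_1 = 0.0690.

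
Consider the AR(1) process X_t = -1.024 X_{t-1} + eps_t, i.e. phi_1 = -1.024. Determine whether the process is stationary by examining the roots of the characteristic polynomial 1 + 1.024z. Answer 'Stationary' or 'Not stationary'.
\text{Not stationary}

The AR(p) characteristic polynomial is P(z) = 1 + 1.024z.
Stationarity requires all roots to lie outside the unit circle, i.e. |z| > 1 for every root.
This is linear in z: 1 + (1.024) z = 0  =>  z = -1/(1.024) = -0.976562,  |z| = 0.976562.
Moduli of all roots: 0.9766.
All moduli strictly greater than 1? No.
Verdict: Not stationary.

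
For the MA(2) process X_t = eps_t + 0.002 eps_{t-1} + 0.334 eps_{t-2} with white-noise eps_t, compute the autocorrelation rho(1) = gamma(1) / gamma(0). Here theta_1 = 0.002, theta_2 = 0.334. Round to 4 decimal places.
\rho(1) = 0.0024

For an MA(q) process with theta_0 = 1, the autocovariance is
  gamma(k) = sigma^2 * sum_{i=0..q-k} theta_i * theta_{i+k},
and rho(k) = gamma(k) / gamma(0). Sigma^2 cancels.
  numerator   = (1)*(0.002) + (0.002)*(0.334) = 0.002668.
  denominator = (1)^2 + (0.002)^2 + (0.334)^2 = 1.11156.
  rho(1) = 0.002668 / 1.11156 = 0.0024.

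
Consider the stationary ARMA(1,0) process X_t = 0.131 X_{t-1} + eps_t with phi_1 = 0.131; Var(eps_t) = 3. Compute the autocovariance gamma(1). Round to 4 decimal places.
\gamma(1) = 0.3999

Multiply the model equation by X_{t-k} and take expectations. With theta_0 = psi_0 = 1 and psi_j the MA(infinity) weights, this gives
  gamma(k) - sum_i phi_i gamma(k-i) = c_k,
  c_k = sigma^2 * sum_{j=k..q} theta_j psi_{j-k}   (c_k = 0 for k > q),
using gamma(-m) = gamma(m).
Pure AR (q = 0): c_0 = sigma^2 = 3, c_k = 0 for k >= 1.
Equations for k = 0 and k = 1 (AR order 1):
  gamma(0) = phi_1 gamma(1) + c_0
  gamma(1) = phi_1 gamma(0) + c_1
Substituting the second into the first: gamma(0) (1 - phi_1^2) = c_0 + phi_1 c_1, so
  gamma(0) = c_0 / (1 - phi_1^2) = 3 / (1 - (0.131)^2) = 3 / 0.982839 = 3.052382.
  gamma(1) = phi_1 gamma(0) = (0.131)(3.052382) = 0.399862.
Therefore gamma(1) = 0.3999 (to 4 decimal places).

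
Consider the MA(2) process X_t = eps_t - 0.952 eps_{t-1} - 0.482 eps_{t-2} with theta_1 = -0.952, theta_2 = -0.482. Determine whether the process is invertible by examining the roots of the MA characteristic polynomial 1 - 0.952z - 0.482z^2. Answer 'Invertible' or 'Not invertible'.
\text{Not invertible}

The MA(q) characteristic polynomial is P(z) = 1 - 0.952z - 0.482z^2.
Invertibility requires all roots to lie outside the unit circle, i.e. |z| > 1 for every root.
Set 1 + (-0.952) z + (-0.482) z^2 = 0, i.e. a z^2 + b z + c = 0 with a = -0.482, b = -0.952, c = 1.
Discriminant D = b^2 - 4ac = (-0.952)^2 - 4*(-0.482)*1 = 0.906304 - (-1.928) = 2.834304.
D >= 0, so the roots are real: z = (-b +/- sqrt(D)) / (2a) = (0.952 +/- 1.683539) / (-0.964).
  z_1 = (0.952 + 1.683539) / (-0.964) = -2.734,   |z_1| = 2.734.
  z_2 = (0.952 - 1.683539) / (-0.964) = 0.7589,   |z_2| = 0.7589.
Moduli of all roots: 2.7340, 0.7589.
All moduli strictly greater than 1? No.
Verdict: Not invertible.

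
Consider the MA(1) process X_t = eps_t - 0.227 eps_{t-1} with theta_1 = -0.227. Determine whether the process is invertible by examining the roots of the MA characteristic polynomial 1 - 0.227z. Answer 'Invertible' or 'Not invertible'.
\text{Invertible}

The MA(q) characteristic polynomial is P(z) = 1 - 0.227z.
Invertibility requires all roots to lie outside the unit circle, i.e. |z| > 1 for every root.
This is linear in z: 1 + (-0.227) z = 0  =>  z = -1/(-0.227) = 4.405286,  |z| = 4.405286.
Moduli of all roots: 4.4053.
All moduli strictly greater than 1? Yes.
Verdict: Invertible.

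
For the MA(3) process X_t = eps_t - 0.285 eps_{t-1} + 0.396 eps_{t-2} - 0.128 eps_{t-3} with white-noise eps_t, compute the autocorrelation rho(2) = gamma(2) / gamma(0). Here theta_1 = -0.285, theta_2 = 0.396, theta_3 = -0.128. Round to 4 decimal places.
\rho(2) = 0.3448

For an MA(q) process with theta_0 = 1, the autocovariance is
  gamma(k) = sigma^2 * sum_{i=0..q-k} theta_i * theta_{i+k},
and rho(k) = gamma(k) / gamma(0). Sigma^2 cancels.
  numerator   = (1)*(0.396) + (-0.285)*(-0.128) = 0.43248.
  denominator = (1)^2 + (-0.285)^2 + (0.396)^2 + (-0.128)^2 = 1.254425.
  rho(2) = 0.43248 / 1.254425 = 0.3448.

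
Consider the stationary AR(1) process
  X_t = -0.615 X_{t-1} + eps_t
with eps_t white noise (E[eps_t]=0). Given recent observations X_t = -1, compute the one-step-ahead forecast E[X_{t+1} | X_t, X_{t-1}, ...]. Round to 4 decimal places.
E[X_{t+1} \mid \mathcal F_t] = 0.6150

For an AR(p) model X_t = c + sum_i phi_i X_{t-i} + eps_t, the
one-step-ahead conditional mean is
  E[X_{t+1} | X_t, ...] = c + sum_i phi_i X_{t+1-i}.
Substitute known values:
  E[X_{t+1} | ...] = (-0.615) * (-1)
                   = 0.6150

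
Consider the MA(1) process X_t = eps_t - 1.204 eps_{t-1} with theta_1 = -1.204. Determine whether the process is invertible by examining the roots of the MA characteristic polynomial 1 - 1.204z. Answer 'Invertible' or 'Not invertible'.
\text{Not invertible}

The MA(q) characteristic polynomial is P(z) = 1 - 1.204z.
Invertibility requires all roots to lie outside the unit circle, i.e. |z| > 1 for every root.
This is linear in z: 1 + (-1.204) z = 0  =>  z = -1/(-1.204) = 0.830565,  |z| = 0.830565.
Moduli of all roots: 0.8306.
All moduli strictly greater than 1? No.
Verdict: Not invertible.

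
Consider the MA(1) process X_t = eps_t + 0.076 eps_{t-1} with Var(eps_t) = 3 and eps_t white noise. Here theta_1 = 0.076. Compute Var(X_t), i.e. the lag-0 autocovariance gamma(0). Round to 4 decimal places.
\gamma(0) = 3.0173

For an MA(q) process X_t = eps_t + sum_i theta_i eps_{t-i} with
Var(eps_t) = sigma^2, the variance is
  gamma(0) = sigma^2 * (1 + sum_i theta_i^2).
  sum_i theta_i^2 = (0.076)^2 = 0.005776.
  gamma(0) = 3 * (1 + 0.005776) = 3 * 1.005776 = 3.017328, which rounds to 3.0173.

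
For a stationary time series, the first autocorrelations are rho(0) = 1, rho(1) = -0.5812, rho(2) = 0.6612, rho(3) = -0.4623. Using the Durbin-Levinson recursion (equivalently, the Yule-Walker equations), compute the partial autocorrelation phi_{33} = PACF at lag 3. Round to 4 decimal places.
\phi_{33} = 0.0360

The PACF at lag k is phi_{kk}, the last component of the solution
to the Yule-Walker system G_k phi = r_k where
  (G_k)_{ij} = rho(|i - j|), (r_k)_i = rho(i), i,j = 1..k.
Equivalently, Durbin-Levinson gives phi_{kk} iteratively:
  phi_{11} = rho(1)
  phi_{kk} = [rho(k) - sum_{j=1..k-1} phi_{k-1,j} rho(k-j)]
            / [1 - sum_{j=1..k-1} phi_{k-1,j} rho(j)],
  phi_{k,j} = phi_{k-1,j} - phi_{kk} phi_{k-1,k-j},  j = 1..k-1.
Step k = 1:
  phi_11 = rho(1) = -0.5812.
Step k = 2:
  phi_22 = [rho(2) - phi_11 rho(1)] / [1 - phi_11 rho(1)] = [0.6612 - (-0.5812)(-0.5812)] / [1 - (-0.5812)(-0.5812)]
         = 0.32340656 / 0.66220656 = 0.488377.
  Update: phi_21 = phi_11 - phi_22 phi_11 = -0.5812 - (0.488377)(-0.5812) = -0.297355.
Step k = 3:
  phi_33 = [rho(3) - phi_21 rho(2) - phi_22 rho(1)] / [1 - phi_21 rho(1) - phi_22 rho(2)]
    numerator   = -0.4623 - (-0.297355)(0.6612) - (0.488377)(-0.5812) = 0.01815606
    denominator = 1 - (-0.297355)(-0.5812) - (0.488377)(0.6612) = 0.50426218
  phi_33 = 0.01815606 / 0.50426218 = 0.036.
Therefore phi_{33} = 0.0360.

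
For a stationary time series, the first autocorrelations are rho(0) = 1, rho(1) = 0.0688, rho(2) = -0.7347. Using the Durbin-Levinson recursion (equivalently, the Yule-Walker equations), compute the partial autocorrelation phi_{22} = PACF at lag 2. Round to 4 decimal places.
\phi_{22} = -0.7430

The PACF at lag k is phi_{kk}, the last component of the solution
to the Yule-Walker system G_k phi = r_k where
  (G_k)_{ij} = rho(|i - j|), (r_k)_i = rho(i), i,j = 1..k.
Equivalently, Durbin-Levinson gives phi_{kk} iteratively:
  phi_{11} = rho(1)
  phi_{kk} = [rho(k) - sum_{j=1..k-1} phi_{k-1,j} rho(k-j)]
            / [1 - sum_{j=1..k-1} phi_{k-1,j} rho(j)],
  phi_{k,j} = phi_{k-1,j} - phi_{kk} phi_{k-1,k-j},  j = 1..k-1.
Step k = 1:
  phi_11 = rho(1) = 0.0688.
Step k = 2:
  phi_22 = [rho(2) - phi_11 rho(1)] / [1 - phi_11 rho(1)] = [-0.7347 - (0.0688)(0.0688)] / [1 - (0.0688)(0.0688)]
         = -0.73943344 / 0.99526656 = -0.743.
Therefore phi_{22} = -0.7430.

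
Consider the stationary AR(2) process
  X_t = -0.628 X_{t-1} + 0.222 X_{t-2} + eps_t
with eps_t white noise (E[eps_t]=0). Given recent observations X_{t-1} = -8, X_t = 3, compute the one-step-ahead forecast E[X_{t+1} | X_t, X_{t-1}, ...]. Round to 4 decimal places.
E[X_{t+1} \mid \mathcal F_t] = -3.6600

For an AR(p) model X_t = c + sum_i phi_i X_{t-i} + eps_t, the
one-step-ahead conditional mean is
  E[X_{t+1} | X_t, ...] = c + sum_i phi_i X_{t+1-i}.
Substitute known values:
  E[X_{t+1} | ...] = (-0.628) * (3) + (0.222) * (-8)
                   = -3.6600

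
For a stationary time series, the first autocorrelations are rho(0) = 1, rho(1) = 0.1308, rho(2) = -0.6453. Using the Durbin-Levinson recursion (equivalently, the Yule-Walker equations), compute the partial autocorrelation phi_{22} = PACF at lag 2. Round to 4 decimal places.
\phi_{22} = -0.6739

The PACF at lag k is phi_{kk}, the last component of the solution
to the Yule-Walker system G_k phi = r_k where
  (G_k)_{ij} = rho(|i - j|), (r_k)_i = rho(i), i,j = 1..k.
Equivalently, Durbin-Levinson gives phi_{kk} iteratively:
  phi_{11} = rho(1)
  phi_{kk} = [rho(k) - sum_{j=1..k-1} phi_{k-1,j} rho(k-j)]
            / [1 - sum_{j=1..k-1} phi_{k-1,j} rho(j)],
  phi_{k,j} = phi_{k-1,j} - phi_{kk} phi_{k-1,k-j},  j = 1..k-1.
Step k = 1:
  phi_11 = rho(1) = 0.1308.
Step k = 2:
  phi_22 = [rho(2) - phi_11 rho(1)] / [1 - phi_11 rho(1)] = [-0.6453 - (0.1308)(0.1308)] / [1 - (0.1308)(0.1308)]
         = -0.66240864 / 0.98289136 = -0.6739.
Therefore phi_{22} = -0.6739.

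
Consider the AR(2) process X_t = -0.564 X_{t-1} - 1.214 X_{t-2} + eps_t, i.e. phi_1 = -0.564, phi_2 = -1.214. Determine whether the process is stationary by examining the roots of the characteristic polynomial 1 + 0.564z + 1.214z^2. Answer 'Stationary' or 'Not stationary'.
\text{Not stationary}

The AR(p) characteristic polynomial is P(z) = 1 + 0.564z + 1.214z^2.
Stationarity requires all roots to lie outside the unit circle, i.e. |z| > 1 for every root.
Set 1 + (0.564) z + (1.214) z^2 = 0, i.e. a z^2 + b z + c = 0 with a = 1.214, b = 0.564, c = 1.
Discriminant D = b^2 - 4ac = (0.564)^2 - 4*(1.214)*1 = 0.318096 - (4.856) = -4.537904.
D < 0, so the roots are the complex-conjugate pair z = (-b +/- i sqrt(-D)) / (2a) = -0.2323 +/- 0.8774i.
For a conjugate pair |z|^2 = z * conj(z) = (product of roots) = c/a = 1/(1.214) = 0.823723, so |z| = sqrt(0.823723) = 0.9076 for both roots.
Moduli of all roots: 0.9076, 0.9076.
All moduli strictly greater than 1? No.
Verdict: Not stationary.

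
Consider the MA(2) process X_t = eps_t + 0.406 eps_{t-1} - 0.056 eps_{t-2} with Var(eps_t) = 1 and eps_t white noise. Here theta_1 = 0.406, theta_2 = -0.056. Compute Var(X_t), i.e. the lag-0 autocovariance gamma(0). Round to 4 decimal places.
\gamma(0) = 1.1680

For an MA(q) process X_t = eps_t + sum_i theta_i eps_{t-i} with
Var(eps_t) = sigma^2, the variance is
  gamma(0) = sigma^2 * (1 + sum_i theta_i^2).
  sum_i theta_i^2 = (0.406)^2 + (-0.056)^2 = 0.164836 + 0.003136 = 0.167972.
  gamma(0) = 1 * (1 + 0.167972) = 1 * 1.167972 = 1.167972, which rounds to 1.1680.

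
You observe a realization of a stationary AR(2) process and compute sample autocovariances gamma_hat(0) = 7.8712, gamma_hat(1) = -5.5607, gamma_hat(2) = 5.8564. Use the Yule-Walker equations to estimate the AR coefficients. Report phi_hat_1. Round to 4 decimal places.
\hat\phi_{1} = -0.3610

The Yule-Walker equations for an AR(p) process read, in matrix form,
  Gamma_p phi = r_p,   with   (Gamma_p)_{ij} = gamma(|i - j|),
                       (r_p)_i = gamma(i),   i,j = 1..p.
Substitute the sample gammas (Toeplitz matrix and right-hand side of size 2):
  Gamma_p = [[7.8712, -5.5607], [-5.5607, 7.8712]]
  r_p     = [-5.5607, 5.8564]
Written out:
  7.8712 phi_1 - 5.5607 phi_2 = -5.5607
  -5.5607 phi_1 + 7.8712 phi_2 = 5.8564
Solve by Cramer's rule:
  det = gamma(0)^2 - gamma(1)^2 = (7.8712)^2 - (-5.5607)^2 = 61.95578944 - 30.92138449 = 31.03440495
  phi_hat_1 = [gamma(1) gamma(0) - gamma(1) gamma(2)] / det = [(-5.5607)(7.8712) - (-5.5607)(5.8564)] / 31.03440495 = -11.20369836 / 31.03440495 = -0.361
  phi_hat_2 = [gamma(0) gamma(2) - gamma(1)^2] / det = [(7.8712)(5.8564) - (-5.5607)^2] / 31.03440495 = 15.17551119 / 31.03440495 = 0.489
So phi_hat = [-0.3610, 0.4890].
Therefore phi_hat_1 = -0.3610.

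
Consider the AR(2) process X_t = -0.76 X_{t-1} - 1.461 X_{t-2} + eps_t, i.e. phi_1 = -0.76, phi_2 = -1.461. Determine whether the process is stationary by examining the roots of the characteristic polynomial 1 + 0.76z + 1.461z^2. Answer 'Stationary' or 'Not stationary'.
\text{Not stationary}

The AR(p) characteristic polynomial is P(z) = 1 + 0.76z + 1.461z^2.
Stationarity requires all roots to lie outside the unit circle, i.e. |z| > 1 for every root.
Set 1 + (0.76) z + (1.461) z^2 = 0, i.e. a z^2 + b z + c = 0 with a = 1.461, b = 0.76, c = 1.
Discriminant D = b^2 - 4ac = (0.76)^2 - 4*(1.461)*1 = 0.5776 - (5.844) = -5.2664.
D < 0, so the roots are the complex-conjugate pair z = (-b +/- i sqrt(-D)) / (2a) = -0.2601 +/- 0.7854i.
For a conjugate pair |z|^2 = z * conj(z) = (product of roots) = c/a = 1/(1.461) = 0.684463, so |z| = sqrt(0.684463) = 0.8273 for both roots.
Moduli of all roots: 0.8273, 0.8273.
All moduli strictly greater than 1? No.
Verdict: Not stationary.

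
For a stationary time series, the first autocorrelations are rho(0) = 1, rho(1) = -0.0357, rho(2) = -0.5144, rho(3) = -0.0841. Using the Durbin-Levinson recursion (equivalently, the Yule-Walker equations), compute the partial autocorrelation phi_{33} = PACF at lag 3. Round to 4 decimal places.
\phi_{33} = -0.1780

The PACF at lag k is phi_{kk}, the last component of the solution
to the Yule-Walker system G_k phi = r_k where
  (G_k)_{ij} = rho(|i - j|), (r_k)_i = rho(i), i,j = 1..k.
Equivalently, Durbin-Levinson gives phi_{kk} iteratively:
  phi_{11} = rho(1)
  phi_{kk} = [rho(k) - sum_{j=1..k-1} phi_{k-1,j} rho(k-j)]
            / [1 - sum_{j=1..k-1} phi_{k-1,j} rho(j)],
  phi_{k,j} = phi_{k-1,j} - phi_{kk} phi_{k-1,k-j},  j = 1..k-1.
Step k = 1:
  phi_11 = rho(1) = -0.0357.
Step k = 2:
  phi_22 = [rho(2) - phi_11 rho(1)] / [1 - phi_11 rho(1)] = [-0.5144 - (-0.0357)(-0.0357)] / [1 - (-0.0357)(-0.0357)]
         = -0.51567449 / 0.99872551 = -0.516333.
  Update: phi_21 = phi_11 - phi_22 phi_11 = -0.0357 - (-0.516333)(-0.0357) = -0.054133.
Step k = 3:
  phi_33 = [rho(3) - phi_21 rho(2) - phi_22 rho(1)] / [1 - phi_21 rho(1) - phi_22 rho(2)]
    numerator   = -0.0841 - (-0.054133)(-0.5144) - (-0.516333)(-0.0357) = -0.13037912
    denominator = 1 - (-0.054133)(-0.0357) - (-0.516333)(-0.5144) = 0.73246599
  phi_33 = -0.13037912 / 0.73246599 = -0.178.
Therefore phi_{33} = -0.1780.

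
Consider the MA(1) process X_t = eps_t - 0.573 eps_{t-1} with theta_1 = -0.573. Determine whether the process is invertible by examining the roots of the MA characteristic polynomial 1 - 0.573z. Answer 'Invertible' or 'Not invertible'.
\text{Invertible}

The MA(q) characteristic polynomial is P(z) = 1 - 0.573z.
Invertibility requires all roots to lie outside the unit circle, i.e. |z| > 1 for every root.
This is linear in z: 1 + (-0.573) z = 0  =>  z = -1/(-0.573) = 1.745201,  |z| = 1.745201.
Moduli of all roots: 1.7452.
All moduli strictly greater than 1? Yes.
Verdict: Invertible.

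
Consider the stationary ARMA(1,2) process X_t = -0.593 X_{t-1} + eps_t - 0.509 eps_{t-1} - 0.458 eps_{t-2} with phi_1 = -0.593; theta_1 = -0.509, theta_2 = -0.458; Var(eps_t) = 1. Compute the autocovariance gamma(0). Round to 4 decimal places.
\gamma(0) = 2.2733

Multiply the model equation by X_{t-k} and take expectations. With theta_0 = psi_0 = 1 and psi_j the MA(infinity) weights, this gives
  gamma(k) - sum_i phi_i gamma(k-i) = c_k,
  c_k = sigma^2 * sum_{j=k..q} theta_j psi_{j-k}   (c_k = 0 for k > q),
using gamma(-m) = gamma(m).
psi-weights needed (psi_j = theta_j + sum_i phi_i psi_{j-i}):
  psi_1 = theta_1 + phi_1 = -0.509 + (-0.593) = -1.102
  psi_2 = theta_2 + phi_1 psi_1 = -0.458 + (-0.593)(-1.102) = 0.195486
Right-hand sides:
  c_0 = sigma^2 (1 + theta_1 psi_1 + theta_2 psi_2) = 1 * (1 + (-0.509)(-1.102) + (-0.458)(0.195486)) = 1 * 1.471385 = 1.471385
  c_1 = sigma^2 (theta_1 + theta_2 psi_1) = 1 * (-0.509 + (-0.458)(-1.102)) = -0.004284
  c_2 = sigma^2 theta_2 = 1 * (-0.458) = -0.458
Equations for k = 0 and k = 1 (AR order 1):
  gamma(0) = phi_1 gamma(1) + c_0
  gamma(1) = phi_1 gamma(0) + c_1
Substituting the second into the first: gamma(0) (1 - phi_1^2) = c_0 + phi_1 c_1, so
  gamma(0) = (c_0 + phi_1 c_1) / (1 - phi_1^2) = (1.471385 + (-0.593)(-0.004284)) / (1 - (-0.593)^2) = 1.473926 / 0.648351 = 2.273345.
Therefore gamma(0) = 2.2733 (to 4 decimal places).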